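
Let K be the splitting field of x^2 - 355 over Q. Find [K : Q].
[K : Q] = 2

f(x) = x^2 - 355 factors as (x - √355)(x + √355). The splitting field is K = Q(√355). Since 355 is squarefree and > 1, it is not a perfect square, so x^2 - 355 is irreducible over Q and [Q(√355) : Q] = 2. Hence [K : Q] = 2.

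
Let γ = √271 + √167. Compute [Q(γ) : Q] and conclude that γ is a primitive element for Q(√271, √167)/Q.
[Q(γ) : Q] = 4 (equivalently, Q(γ) = Q(√271, √167))

Obviously Q(γ) ⊆ Q(√271, √167), and [Q(√271, √167):Q] = 4 (since 271, 167 are distinct squarefree integers > 1 with 45257 not a perfect square). To show equality we compute the minimal polynomial of γ. From γ = √271 + √167: γ^2 = 271 + 2√(45257) + 167 = 438 + 2√(45257), so γ^2 - 438 = 2√(45257); squaring, (γ^2 - 438)^2 = 4·45257, i.e. γ^4 - 876γ^2 + 191844 - 181028 = 0, i.e. γ^4 - 876γ^2 + 10816 = 0. So γ is a root of x^4 - 876x^2 + 10816. This polynomial is irreducible over Q: it has no rational root (each ±√271 ± √167 is irrational), and any factorization into two quadratics over Q would force √(45257) ∈ Q (pairing opposite roots) or √271, √167 ∈ Q (other pairings), all impossible. Hence [Q(γ):Q] = 4 = [Q(√271, √167):Q], so Q(γ) = Q(√271, √167).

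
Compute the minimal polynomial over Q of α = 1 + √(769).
m_α(x) = x^2 - 2x - 768

From α - 1 = √(769), squaring gives (α - 1)^2 = 769, i.e. α^2 - 2α + 1 = 769, so α^2 - 2α - 768 = 0. The discriminant of x^2 - 2x - 768 is (-2)^2 - 4·(-768) = 4 + 3072 = 3076, and 4·(769) is not a perfect square in Q since 769 is squarefree and ≠ 1. Hence x^2 - 2x - 768 is irreducible over Q and is the minimal polynomial of α.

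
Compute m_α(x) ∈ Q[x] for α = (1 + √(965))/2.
m_α(x) = x^2 - x - 241

From 2α - 1 = √(965), squaring gives (2α - 1)^2 = 965, i.e. 4α^2 - 4α + 1 = 965, so α^2 - α + (1 - 965)/4 = 0. Since 965 ≡ 1 (mod 4), (1 - 965)/4 = -241 ∈ Z. The polynomial x^2 - x - 241 has discriminant 1 - 4·(-241) = 965, which is not a perfect square in Q (d = 965 is squarefree and ≠ 1), so x^2 - x - 241 is irreducible over Q. It is the minimal polynomial of α.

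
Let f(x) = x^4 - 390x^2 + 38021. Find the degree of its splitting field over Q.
[K : Q] = 4

Solving the quadratic in x^2: x^2 = (390 ± √(390^2 - 4·38021))/2 = (390 ± √16)/2 = (390 ± 4)/2, giving x^2 = 197 or x^2 = 193. So f(x) = (x^2 - 197)(x^2 - 193) and the roots of f are ±√197, ±√193. Hence the splitting field is K = Q(√197, √193). Since 197 and 193 are distinct squarefree integers > 1, their product 38021 is not a perfect square, so √193 ∉ Q(√197). By the tower law [K:Q] = [Q(√197,√193):Q(√197)] · [Q(√197):Q] = 2 · 2 = 4.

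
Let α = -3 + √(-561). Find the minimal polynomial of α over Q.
m_α(x) = x^2 + 6x + 570

From α + 3 = √(-561), squaring gives (α + 3)^2 = -561, i.e. α^2 + 6α + 9 = -561, so α^2 + 6α + 570 = 0. The discriminant of x^2 + 6x + 570 is (6)^2 - 4·(570) = 36 - 2280 = -2244, and 4·(-561) is not a perfect square in Q since -561 is squarefree and ≠ 1. Hence x^2 + 6x + 570 is irreducible over Q and is the minimal polynomial of α.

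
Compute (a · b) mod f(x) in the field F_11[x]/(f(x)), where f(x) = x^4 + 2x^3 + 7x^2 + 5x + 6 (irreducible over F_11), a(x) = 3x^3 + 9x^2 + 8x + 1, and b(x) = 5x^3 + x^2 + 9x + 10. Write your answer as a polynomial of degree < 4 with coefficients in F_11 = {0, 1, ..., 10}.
a · b ≡ 9x^3 + 9x^2 + 9x + 4 (mod f(x))

Multiply in F_11[x]: a(x)·b(x) = (3x^3 + 9x^2 + 8x + 1)·(5x^3 + x^2 + 9x + 10) = 4x^6 + 4x^5 + 10x^4 + 3x^3 + 9x^2 + x + 10. This has degree ≥ 4, so divide by f(x) over F_11: 4x^6 + 4x^5 + 10x^4 + 3x^3 + 9x^2 + x + 10 = (4x^2 + 7x + 1)·(x^4 + 2x^3 + 7x^2 + 5x + 6) + (9x^3 + 9x^2 + 9x + 4). Hence a·b ≡ 9x^3 + 9x^2 + 9x + 4 (mod f). (F_11[x]/(f) is a field with 11^4 = 14641 elements since f is irreducible of degree 4.)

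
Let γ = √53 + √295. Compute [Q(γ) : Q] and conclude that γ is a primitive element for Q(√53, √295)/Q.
[Q(γ) : Q] = 4 (equivalently, Q(γ) = Q(√53, √295))

Obviously Q(γ) ⊆ Q(√53, √295), and [Q(√53, √295):Q] = 4 (since 53, 295 are distinct squarefree integers > 1 with 15635 not a perfect square). To show equality we compute the minimal polynomial of γ. From γ = √53 + √295: γ^2 = 53 + 2√(15635) + 295 = 348 + 2√(15635), so γ^2 - 348 = 2√(15635); squaring, (γ^2 - 348)^2 = 4·15635, i.e. γ^4 - 696γ^2 + 121104 - 62540 = 0, i.e. γ^4 - 696γ^2 + 58564 = 0. So γ is a root of x^4 - 696x^2 + 58564. This polynomial is irreducible over Q: it has no rational root (each ±√53 ± √295 is irrational), and any factorization into two quadratics over Q would force √(15635) ∈ Q (pairing opposite roots) or √53, √295 ∈ Q (other pairings), all impossible. Hence [Q(γ):Q] = 4 = [Q(√53, √295):Q], so Q(γ) = Q(√53, √295).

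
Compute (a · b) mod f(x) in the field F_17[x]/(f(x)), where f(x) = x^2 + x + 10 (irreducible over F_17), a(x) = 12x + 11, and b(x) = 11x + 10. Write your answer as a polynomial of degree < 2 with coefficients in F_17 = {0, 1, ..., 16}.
a · b ≡ 7x + 14 (mod f(x))

Multiply in F_17[x]: a(x)·b(x) = (12x + 11)·(11x + 10) = 13x^2 + 3x + 8. This has degree ≥ 2, so divide by f(x) over F_17: 13x^2 + 3x + 8 = (13)·(x^2 + x + 10) + (7x + 14). Hence a·b ≡ 7x + 14 (mod f). (F_17[x]/(f) is a field with 17^2 = 289 elements since f is irreducible of degree 2.)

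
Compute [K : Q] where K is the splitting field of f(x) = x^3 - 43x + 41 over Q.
[K : Q] = 6

By the rational root test, any rational root of the monic integer polynomial f(x) = x^3 - 43x + 41 must be an integer dividing the constant term 41, i.e. one of ±{1, 41}. Evaluating: f(1) = -1, f(-1) = 83, f(41) = 67199, f(-41) = -67117; none is 0, so f has no rational root and is therefore irreducible over Q (a cubic with no linear factor over a field is irreducible). For an irreducible cubic, the Galois group is A_3 or S_3 according as the discriminant disc(f) = -4a^3 - 27b^2 = -4·(-43)^3 - 27·(41)^2 = 272641 is or is not a square in Q. Here disc(f) = 272641 is not a perfect square in Q, so the Galois group of f over Q is not contained in A_3 and must be all of S_3. The splitting field has degree |S_3| = 6 over Q, so [K : Q] = 6.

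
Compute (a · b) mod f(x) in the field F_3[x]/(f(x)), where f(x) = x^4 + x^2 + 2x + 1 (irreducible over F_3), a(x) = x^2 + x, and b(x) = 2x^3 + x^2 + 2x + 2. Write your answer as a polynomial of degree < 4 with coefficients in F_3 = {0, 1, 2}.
a · b ≡ x^3 (mod f(x))

Multiply in F_3[x]: a(x)·b(x) = (x^2 + x)·(2x^3 + x^2 + 2x + 2) = 2x^5 + x^2 + 2x. This has degree ≥ 4, so divide by f(x) over F_3: 2x^5 + x^2 + 2x = (2x)·(x^4 + x^2 + 2x + 1) + (x^3). Hence a·b ≡ x^3 (mod f). (F_3[x]/(f) is a field with 3^4 = 81 elements since f is irreducible of degree 4.)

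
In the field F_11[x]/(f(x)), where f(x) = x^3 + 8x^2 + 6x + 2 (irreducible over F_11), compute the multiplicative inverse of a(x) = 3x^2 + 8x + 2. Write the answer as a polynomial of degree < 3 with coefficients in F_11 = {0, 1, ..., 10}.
a(x)^(-1) ≡ x^2 + 7x (mod f(x))

Since f is irreducible over F_11, F_11[x]/(f) is a field and a(x) ≠ 0 has an inverse. Apply the extended Euclidean algorithm to f(x) and a(x) in F_11[x]: f(x) = (4x + 3)·a(x) + (7x + 7);  a(x) = (2x + 7)·(7x + 7) + (8). The last nonzero remainder is the constant 8 = gcd(f, a) in F_11. Back-substituting through the division chain expresses 8 = s(x)·a(x) + t(x)·f(x) with s(x) ≡ 8x^2 + x (mod f), so (8x^2 + x)·a(x) ≡ 8 (mod f). Multiplying by 8^(-1) ≡ 7 in F_11 gives a(x)^(-1) ≡ 7·(8x^2 + x) ≡ x^2 + 7x (mod f). Check: (3x^2 + 8x + 2)·(x^2 + 7x) = 3x^4 + 7x^3 + 3x^2 + 3x ≡ 1 (mod x^3 + 8x^2 + 6x + 2).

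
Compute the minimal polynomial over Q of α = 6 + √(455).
m_α(x) = x^2 - 12x - 419

From α - 6 = √(455), squaring gives (α - 6)^2 = 455, i.e. α^2 - 12α + 36 = 455, so α^2 - 12α - 419 = 0. The discriminant of x^2 - 12x - 419 is (-12)^2 - 4·(-419) = 144 + 1676 = 1820, and 4·(455) is not a perfect square in Q since 455 is squarefree and ≠ 1. Hence x^2 - 12x - 419 is irreducible over Q and is the minimal polynomial of α.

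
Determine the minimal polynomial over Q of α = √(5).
m_α(x) = x^2 - 5

α satisfies α^2 - 5 = 0, so x^2 - 5 annihilates α. Since d = 5 is squarefree and ≠ 1, it is not a perfect square in Q, so x^2 - 5 has no rational root and is therefore irreducible over Q (a degree-2 polynomial over a field is irreducible iff it has no root). Hence m_α(x) = x^2 - 5.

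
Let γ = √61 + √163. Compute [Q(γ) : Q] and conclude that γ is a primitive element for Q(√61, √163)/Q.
[Q(γ) : Q] = 4 (equivalently, Q(γ) = Q(√61, √163))

Obviously Q(γ) ⊆ Q(√61, √163), and [Q(√61, √163):Q] = 4 (since 61, 163 are distinct squarefree integers > 1 with 9943 not a perfect square). To show equality we compute the minimal polynomial of γ. From γ = √61 + √163: γ^2 = 61 + 2√(9943) + 163 = 224 + 2√(9943), so γ^2 - 224 = 2√(9943); squaring, (γ^2 - 224)^2 = 4·9943, i.e. γ^4 - 448γ^2 + 50176 - 39772 = 0, i.e. γ^4 - 448γ^2 + 10404 = 0. So γ is a root of x^4 - 448x^2 + 10404. This polynomial is irreducible over Q: it has no rational root (each ±√61 ± √163 is irrational), and any factorization into two quadratics over Q would force √(9943) ∈ Q (pairing opposite roots) or √61, √163 ∈ Q (other pairings), all impossible. Hence [Q(γ):Q] = 4 = [Q(√61, √163):Q], so Q(γ) = Q(√61, √163).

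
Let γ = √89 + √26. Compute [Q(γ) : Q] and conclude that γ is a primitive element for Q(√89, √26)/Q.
[Q(γ) : Q] = 4 (equivalently, Q(γ) = Q(√89, √26))

Obviously Q(γ) ⊆ Q(√89, √26), and [Q(√89, √26):Q] = 4 (since 89, 26 are distinct squarefree integers > 1 with 2314 not a perfect square). To show equality we compute the minimal polynomial of γ. From γ = √89 + √26: γ^2 = 89 + 2√(2314) + 26 = 115 + 2√(2314), so γ^2 - 115 = 2√(2314); squaring, (γ^2 - 115)^2 = 4·2314, i.e. γ^4 - 230γ^2 + 13225 - 9256 = 0, i.e. γ^4 - 230γ^2 + 3969 = 0. So γ is a root of x^4 - 230x^2 + 3969. This polynomial is irreducible over Q: it has no rational root (each ±√89 ± √26 is irrational), and any factorization into two quadratics over Q would force √(2314) ∈ Q (pairing opposite roots) or √89, √26 ∈ Q (other pairings), all impossible. Hence [Q(γ):Q] = 4 = [Q(√89, √26):Q], so Q(γ) = Q(√89, √26).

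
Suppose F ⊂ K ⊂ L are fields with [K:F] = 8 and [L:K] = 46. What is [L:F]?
[L:F] = 368

The tower law says that for any tower of field extensions F ⊂ K ⊂ L with finite degrees, [L:F] = [L:K] · [K:F]. Here this gives [L:F] = 46 · 8 = 368.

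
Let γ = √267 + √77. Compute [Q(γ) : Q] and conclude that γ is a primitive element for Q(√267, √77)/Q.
[Q(γ) : Q] = 4 (equivalently, Q(γ) = Q(√267, √77))

Obviously Q(γ) ⊆ Q(√267, √77), and [Q(√267, √77):Q] = 4 (since 267, 77 are distinct squarefree integers > 1 with 20559 not a perfect square). To show equality we compute the minimal polynomial of γ. From γ = √267 + √77: γ^2 = 267 + 2√(20559) + 77 = 344 + 2√(20559), so γ^2 - 344 = 2√(20559); squaring, (γ^2 - 344)^2 = 4·20559, i.e. γ^4 - 688γ^2 + 118336 - 82236 = 0, i.e. γ^4 - 688γ^2 + 36100 = 0. So γ is a root of x^4 - 688x^2 + 36100. This polynomial is irreducible over Q: it has no rational root (each ±√267 ± √77 is irrational), and any factorization into two quadratics over Q would force √(20559) ∈ Q (pairing opposite roots) or √267, √77 ∈ Q (other pairings), all impossible. Hence [Q(γ):Q] = 4 = [Q(√267, √77):Q], so Q(γ) = Q(√267, √77).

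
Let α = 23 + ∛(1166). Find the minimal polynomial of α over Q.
m_α(x) = x^3 - 69x^2 + 1587x - 13333

Set β = α - 23 = ∛(1166), so β^3 = 1166. Then (α - 23)^3 - 1166 = 0, i.e. α is a root of g(x) = (x - 23)^3 - 1166 = x^3 - 69x^2 + 1587x - 13333. Since g(x) = h(x - 23) where h(x) = x^3 - 1166, and h is irreducible over Q (because 1166 is not a perfect cube, so h has no rational root, and a monic cubic with no rational root is irreducible), g is also irreducible (irreducibility is preserved under the substitution x → x - 23). Hence m_α(x) = x^3 - 69x^2 + 1587x - 13333.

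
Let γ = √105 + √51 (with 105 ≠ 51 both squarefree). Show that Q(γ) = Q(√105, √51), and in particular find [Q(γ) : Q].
[Q(γ) : Q] = 4 (equivalently, Q(γ) = Q(√105, √51))

Obviously Q(γ) ⊆ Q(√105, √51), and [Q(√105, √51):Q] = 4 (since 105, 51 are distinct squarefree integers > 1 with 5355 not a perfect square). To show equality we compute the minimal polynomial of γ. From γ = √105 + √51: γ^2 = 105 + 2√(5355) + 51 = 156 + 2√(5355), so γ^2 - 156 = 2√(5355); squaring, (γ^2 - 156)^2 = 4·5355, i.e. γ^4 - 312γ^2 + 24336 - 21420 = 0, i.e. γ^4 - 312γ^2 + 2916 = 0. So γ is a root of x^4 - 312x^2 + 2916. This polynomial is irreducible over Q: it has no rational root (each ±√105 ± √51 is irrational), and any factorization into two quadratics over Q would force √(5355) ∈ Q (pairing opposite roots) or √105, √51 ∈ Q (other pairings), all impossible. Hence [Q(γ):Q] = 4 = [Q(√105, √51):Q], so Q(γ) = Q(√105, √51).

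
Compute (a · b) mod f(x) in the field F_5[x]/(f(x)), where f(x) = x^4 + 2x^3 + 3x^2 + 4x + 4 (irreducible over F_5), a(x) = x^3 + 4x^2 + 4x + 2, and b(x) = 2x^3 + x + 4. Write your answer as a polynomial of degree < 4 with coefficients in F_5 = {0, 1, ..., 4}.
a · b ≡ 2x^3 + x^2 + 2x + 3 (mod f(x))

Multiply in F_5[x]: a(x)·b(x) = (x^3 + 4x^2 + 4x + 2)·(2x^3 + x + 4) = 2x^6 + 3x^5 + 4x^4 + 2x^3 + 3x + 3. This has degree ≥ 4, so divide by f(x) over F_5: 2x^6 + 3x^5 + 4x^4 + 2x^3 + 3x + 3 = (2x^2 + 4x)·(x^4 + 2x^3 + 3x^2 + 4x + 4) + (2x^3 + x^2 + 2x + 3). Hence a·b ≡ 2x^3 + x^2 + 2x + 3 (mod f). (F_5[x]/(f) is a field with 5^4 = 625 elements since f is irreducible of degree 4.)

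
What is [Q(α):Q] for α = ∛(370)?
[Q(α):Q] = 3

The minimal polynomial of α is x^3 - 370, irreducible over Q since 370 is not a perfect cube (so x^3 - 370 has no rational root). Hence [Q(α):Q] = deg(m_α) = 3.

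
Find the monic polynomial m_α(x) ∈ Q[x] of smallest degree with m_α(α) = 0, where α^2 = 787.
m_α(x) = x^2 - 787

α satisfies α^2 - 787 = 0, so x^2 - 787 annihilates α. Since d = 787 is squarefree and ≠ 1, it is not a perfect square in Q, so x^2 - 787 has no rational root and is therefore irreducible over Q (a degree-2 polynomial over a field is irreducible iff it has no root). Hence m_α(x) = x^2 - 787.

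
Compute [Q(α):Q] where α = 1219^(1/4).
[Q(α):Q] = 4

α is a root of x^4 - 1219. By Eisenstein's criterion at the prime p = 23 (which divides the constant term 1219 but p^2 = 529 does not, since 1219 is squarefree), x^4 - 1219 is irreducible over Q. Hence [Q(α):Q] = 4.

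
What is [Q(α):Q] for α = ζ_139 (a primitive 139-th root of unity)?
[Q(α):Q] = 138

The minimal polynomial of ζ_139 over Q is the 139-th cyclotomic polynomial Φ_139(x), which is irreducible over Q and has degree φ(139) = 138. Hence [Q(α):Q] = φ(139) = 138.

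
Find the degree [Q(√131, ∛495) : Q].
[Q(√131, ∛495) : Q] = 6

Let L = Q(√131, ∛495). Since Q(√131) ⊂ L and [Q(√131):Q] = 2, the tower law gives 2 | [L:Q]. Likewise Q(∛495) ⊂ L with [Q(∛495):Q] = 3 (because 495 is not a perfect cube), so 3 | [L:Q]. As gcd(2,3) = 1, [L:Q] is divisible by 6. Conversely L is generated over Q by √131 and ∛495, so [L:Q] ≤ 2·3 = 6. Therefore [Q(√131, ∛495) : Q] = 6.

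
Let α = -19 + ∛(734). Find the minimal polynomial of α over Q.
m_α(x) = x^3 + 57x^2 + 1083x + 6125

Set β = α + 19 = ∛(734), so β^3 = 734. Then (α + 19)^3 - 734 = 0, i.e. α is a root of g(x) = (x + 19)^3 - 734 = x^3 + 57x^2 + 1083x + 6125. Since g(x) = h(x + 19) where h(x) = x^3 - 734, and h is irreducible over Q (because 734 is not a perfect cube, so h has no rational root, and a monic cubic with no rational root is irreducible), g is also irreducible (irreducibility is preserved under the substitution x → x + 19). Hence m_α(x) = x^3 + 57x^2 + 1083x + 6125.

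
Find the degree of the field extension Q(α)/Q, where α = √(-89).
[Q(α):Q] = 2

[Q(α):Q] equals the degree of the minimal polynomial of α. Here α^2 = -89 and x^2 + 89 is irreducible (d = -89 is squarefree, ≠ 1, hence not a square), so deg(m_α) = 2. Thus [Q(α):Q] = 2.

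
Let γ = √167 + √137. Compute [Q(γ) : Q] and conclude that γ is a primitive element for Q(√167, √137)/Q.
[Q(γ) : Q] = 4 (equivalently, Q(γ) = Q(√167, √137))

Obviously Q(γ) ⊆ Q(√167, √137), and [Q(√167, √137):Q] = 4 (since 167, 137 are distinct squarefree integers > 1 with 22879 not a perfect square). To show equality we compute the minimal polynomial of γ. From γ = √167 + √137: γ^2 = 167 + 2√(22879) + 137 = 304 + 2√(22879), so γ^2 - 304 = 2√(22879); squaring, (γ^2 - 304)^2 = 4·22879, i.e. γ^4 - 608γ^2 + 92416 - 91516 = 0, i.e. γ^4 - 608γ^2 + 900 = 0. So γ is a root of x^4 - 608x^2 + 900. This polynomial is irreducible over Q: it has no rational root (each ±√167 ± √137 is irrational), and any factorization into two quadratics over Q would force √(22879) ∈ Q (pairing opposite roots) or √167, √137 ∈ Q (other pairings), all impossible. Hence [Q(γ):Q] = 4 = [Q(√167, √137):Q], so Q(γ) = Q(√167, √137).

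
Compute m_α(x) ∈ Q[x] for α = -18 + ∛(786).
m_α(x) = x^3 + 54x^2 + 972x + 5046

Set β = α + 18 = ∛(786), so β^3 = 786. Then (α + 18)^3 - 786 = 0, i.e. α is a root of g(x) = (x + 18)^3 - 786 = x^3 + 54x^2 + 972x + 5046. Since g(x) = h(x + 18) where h(x) = x^3 - 786, and h is irreducible over Q (because 786 is not a perfect cube, so h has no rational root, and a monic cubic with no rational root is irreducible), g is also irreducible (irreducibility is preserved under the substitution x → x + 18). Hence m_α(x) = x^3 + 54x^2 + 972x + 5046.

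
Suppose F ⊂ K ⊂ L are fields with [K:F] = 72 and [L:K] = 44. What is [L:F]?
[L:F] = 3168

The tower law says that for any tower of field extensions F ⊂ K ⊂ L with finite degrees, [L:F] = [L:K] · [K:F]. Here this gives [L:F] = 44 · 72 = 3168.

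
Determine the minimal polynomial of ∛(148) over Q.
m_α(x) = x^3 - 148

α satisfies α^3 = 148, so x^3 - 148 annihilates α. By the rational root test, a rational root p/q (in lowest terms) of x^3 - 148 would satisfy p^3 = 148 q^3, forcing q = 1 and p^3 = 148; but 148 is not a perfect cube, contradiction. A monic cubic over Q with no rational root is irreducible (any nontrivial factorization would include a linear factor). Hence x^3 - 148 is the minimal polynomial of α, and in particular [Q(α):Q] = 3.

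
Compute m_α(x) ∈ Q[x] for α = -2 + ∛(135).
m_α(x) = x^3 + 6x^2 + 12x - 127

Set β = α + 2 = ∛(135), so β^3 = 135. Then (α + 2)^3 - 135 = 0, i.e. α is a root of g(x) = (x + 2)^3 - 135 = x^3 + 6x^2 + 12x - 127. Since g(x) = h(x + 2) where h(x) = x^3 - 135, and h is irreducible over Q (because 135 is not a perfect cube, so h has no rational root, and a monic cubic with no rational root is irreducible), g is also irreducible (irreducibility is preserved under the substitution x → x + 2). Hence m_α(x) = x^3 + 6x^2 + 12x - 127.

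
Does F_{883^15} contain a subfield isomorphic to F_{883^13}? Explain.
No: F_{883^13} is not a subfield of F_{883^15}

F_{p^m} embeds in F_{p^n} iff m | n. Here 13 ∤ 15 (since 15 = 1·13 + 2 with remainder 2 ≠ 0), so F_{883^13} is not a subfield of F_{883^15}. Equivalently: if it were, the tower law would give 13 = [F_{883^13}:F_883] dividing [F_{883^15}:F_883] = 15, contradiction.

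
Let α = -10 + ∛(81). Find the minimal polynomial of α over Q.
m_α(x) = x^3 + 30x^2 + 300x + 919

Set β = α + 10 = ∛(81), so β^3 = 81. Then (α + 10)^3 - 81 = 0, i.e. α is a root of g(x) = (x + 10)^3 - 81 = x^3 + 30x^2 + 300x + 919. Since g(x) = h(x + 10) where h(x) = x^3 - 81, and h is irreducible over Q (because 81 is not a perfect cube, so h has no rational root, and a monic cubic with no rational root is irreducible), g is also irreducible (irreducibility is preserved under the substitution x → x + 10). Hence m_α(x) = x^3 + 30x^2 + 300x + 919.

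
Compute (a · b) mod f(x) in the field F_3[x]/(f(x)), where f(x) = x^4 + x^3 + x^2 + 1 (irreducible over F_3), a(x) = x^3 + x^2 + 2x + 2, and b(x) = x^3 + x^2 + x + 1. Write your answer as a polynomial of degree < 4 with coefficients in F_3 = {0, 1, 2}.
a · b ≡ 2x^2 (mod f(x))

Multiply in F_3[x]: a(x)·b(x) = (x^3 + x^2 + 2x + 2)·(x^3 + x^2 + x + 1) = x^6 + 2x^5 + x^4 + 2x^2 + x + 2. This has degree ≥ 4, so divide by f(x) over F_3: x^6 + 2x^5 + x^4 + 2x^2 + x + 2 = (x^2 + x + 2)·(x^4 + x^3 + x^2 + 1) + (2x^2). Hence a·b ≡ 2x^2 (mod f). (F_3[x]/(f) is a field with 3^4 = 81 elements since f is irreducible of degree 4.)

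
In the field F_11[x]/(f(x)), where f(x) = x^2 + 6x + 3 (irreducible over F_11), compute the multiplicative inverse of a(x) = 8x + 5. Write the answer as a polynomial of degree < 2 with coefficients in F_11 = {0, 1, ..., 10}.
a(x)^(-1) ≡ 8x + 10 (mod f(x))

Since f is irreducible over F_11, F_11[x]/(f) is a field and a(x) ≠ 0 has an inverse. Apply the extended Euclidean algorithm to f(x) and a(x) in F_11[x]: f(x) = (7x + 6)·a(x) + (6). The last nonzero remainder is the constant 6 = gcd(f, a) in F_11. Back-substituting through the division chain expresses 6 = s(x)·a(x) + t(x)·f(x) with s(x) ≡ 4x + 5 (mod f), so (4x + 5)·a(x) ≡ 6 (mod f). Multiplying by 6^(-1) ≡ 2 in F_11 gives a(x)^(-1) ≡ 2·(4x + 5) ≡ 8x + 10 (mod f). Check: (8x + 5)·(8x + 10) = 9x^2 + 10x + 6 ≡ 1 (mod x^2 + 6x + 3).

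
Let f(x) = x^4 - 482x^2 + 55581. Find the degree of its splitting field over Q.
[K : Q] = 4

Solving the quadratic in x^2: x^2 = (482 ± √(482^2 - 4·55581))/2 = (482 ± √10000)/2 = (482 ± 100)/2, giving x^2 = 291 or x^2 = 191. So f(x) = (x^2 - 291)(x^2 - 191) and the roots of f are ±√291, ±√191. Hence the splitting field is K = Q(√291, √191). Since 291 and 191 are distinct squarefree integers > 1, their product 55581 is not a perfect square, so √191 ∉ Q(√291). By the tower law [K:Q] = [Q(√291,√191):Q(√291)] · [Q(√291):Q] = 2 · 2 = 4.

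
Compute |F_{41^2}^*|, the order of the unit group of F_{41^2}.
|F_{41^2}^*| = 1680

F_{41^2} has 41^2 = 1681 elements; its multiplicative group consists of all nonzero elements, so |F_{41^2}^*| = 1681 - 1 = 1680. (It is cyclic since any finite subgroup of the multiplicative group of a field is cyclic.)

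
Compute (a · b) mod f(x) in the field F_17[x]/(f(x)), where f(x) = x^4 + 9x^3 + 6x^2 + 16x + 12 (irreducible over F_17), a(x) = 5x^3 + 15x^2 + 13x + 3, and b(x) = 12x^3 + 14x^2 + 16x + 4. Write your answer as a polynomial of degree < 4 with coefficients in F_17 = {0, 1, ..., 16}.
a · b ≡ 12x^3 + 5x^2 + 3x + 11 (mod f(x))

Multiply in F_17[x]: a(x)·b(x) = (5x^3 + 15x^2 + 13x + 3)·(12x^3 + 14x^2 + 16x + 4) = 9x^6 + 12x^5 + 4x^4 + 2x^3 + 4x^2 + 15x + 12. This has degree ≥ 4, so divide by f(x) over F_17: 9x^6 + 12x^5 + 4x^4 + 2x^3 + 4x^2 + 15x + 12 = (9x^2 + 16x + 10)·(x^4 + 9x^3 + 6x^2 + 16x + 12) + (12x^3 + 5x^2 + 3x + 11). Hence a·b ≡ 12x^3 + 5x^2 + 3x + 11 (mod f). (F_17[x]/(f) is a field with 17^4 = 83521 elements since f is irreducible of degree 4.)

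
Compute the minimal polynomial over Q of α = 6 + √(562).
m_α(x) = x^2 - 12x - 526

From α - 6 = √(562), squaring gives (α - 6)^2 = 562, i.e. α^2 - 12α + 36 = 562, so α^2 - 12α - 526 = 0. The discriminant of x^2 - 12x - 526 is (-12)^2 - 4·(-526) = 144 + 2104 = 2248, and 4·(562) is not a perfect square in Q since 562 is squarefree and ≠ 1. Hence x^2 - 12x - 526 is irreducible over Q and is the minimal polynomial of α.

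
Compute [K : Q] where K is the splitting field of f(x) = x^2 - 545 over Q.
[K : Q] = 2

f(x) = x^2 - 545 factors as (x - √545)(x + √545). The splitting field is K = Q(√545). Since 545 is squarefree and > 1, it is not a perfect square, so x^2 - 545 is irreducible over Q and [Q(√545) : Q] = 2. Hence [K : Q] = 2.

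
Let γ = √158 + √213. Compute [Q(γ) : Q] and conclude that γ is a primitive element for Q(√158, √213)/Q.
[Q(γ) : Q] = 4 (equivalently, Q(γ) = Q(√158, √213))

Obviously Q(γ) ⊆ Q(√158, √213), and [Q(√158, √213):Q] = 4 (since 158, 213 are distinct squarefree integers > 1 with 33654 not a perfect square). To show equality we compute the minimal polynomial of γ. From γ = √158 + √213: γ^2 = 158 + 2√(33654) + 213 = 371 + 2√(33654), so γ^2 - 371 = 2√(33654); squaring, (γ^2 - 371)^2 = 4·33654, i.e. γ^4 - 742γ^2 + 137641 - 134616 = 0, i.e. γ^4 - 742γ^2 + 3025 = 0. So γ is a root of x^4 - 742x^2 + 3025. This polynomial is irreducible over Q: it has no rational root (each ±√158 ± √213 is irrational), and any factorization into two quadratics over Q would force √(33654) ∈ Q (pairing opposite roots) or √158, √213 ∈ Q (other pairings), all impossible. Hence [Q(γ):Q] = 4 = [Q(√158, √213):Q], so Q(γ) = Q(√158, √213).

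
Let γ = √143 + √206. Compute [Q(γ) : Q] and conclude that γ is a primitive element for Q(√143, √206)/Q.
[Q(γ) : Q] = 4 (equivalently, Q(γ) = Q(√143, √206))

Obviously Q(γ) ⊆ Q(√143, √206), and [Q(√143, √206):Q] = 4 (since 143, 206 are distinct squarefree integers > 1 with 29458 not a perfect square). To show equality we compute the minimal polynomial of γ. From γ = √143 + √206: γ^2 = 143 + 2√(29458) + 206 = 349 + 2√(29458), so γ^2 - 349 = 2√(29458); squaring, (γ^2 - 349)^2 = 4·29458, i.e. γ^4 - 698γ^2 + 121801 - 117832 = 0, i.e. γ^4 - 698γ^2 + 3969 = 0. So γ is a root of x^4 - 698x^2 + 3969. This polynomial is irreducible over Q: it has no rational root (each ±√143 ± √206 is irrational), and any factorization into two quadratics over Q would force √(29458) ∈ Q (pairing opposite roots) or √143, √206 ∈ Q (other pairings), all impossible. Hence [Q(γ):Q] = 4 = [Q(√143, √206):Q], so Q(γ) = Q(√143, √206).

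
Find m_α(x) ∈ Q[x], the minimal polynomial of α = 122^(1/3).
m_α(x) = x^3 - 122

α satisfies α^3 = 122, so x^3 - 122 annihilates α. By the rational root test, a rational root p/q (in lowest terms) of x^3 - 122 would satisfy p^3 = 122 q^3, forcing q = 1 and p^3 = 122; but 122 is not a perfect cube, contradiction. A monic cubic over Q with no rational root is irreducible (any nontrivial factorization would include a linear factor). Hence x^3 - 122 is the minimal polynomial of α, and in particular [Q(α):Q] = 3.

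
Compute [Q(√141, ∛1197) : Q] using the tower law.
[Q(√141, ∛1197) : Q] = 6

Let L = Q(√141, ∛1197). Since Q(√141) ⊂ L and [Q(√141):Q] = 2, the tower law gives 2 | [L:Q]. Likewise Q(∛1197) ⊂ L with [Q(∛1197):Q] = 3 (because 1197 is not a perfect cube), so 3 | [L:Q]. As gcd(2,3) = 1, [L:Q] is divisible by 6. Conversely L is generated over Q by √141 and ∛1197, so [L:Q] ≤ 2·3 = 6. Therefore [Q(√141, ∛1197) : Q] = 6.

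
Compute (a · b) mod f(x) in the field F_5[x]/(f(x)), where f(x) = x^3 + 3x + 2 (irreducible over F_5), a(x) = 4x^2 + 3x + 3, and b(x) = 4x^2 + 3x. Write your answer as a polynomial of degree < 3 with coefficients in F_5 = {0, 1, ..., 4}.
a · b ≡ 3x^2 + 2 (mod f(x))

Multiply in F_5[x]: a(x)·b(x) = (4x^2 + 3x + 3)·(4x^2 + 3x) = x^4 + 4x^3 + x^2 + 4x. This has degree ≥ 3, so divide by f(x) over F_5: x^4 + 4x^3 + x^2 + 4x = (x + 4)·(x^3 + 3x + 2) + (3x^2 + 2). Hence a·b ≡ 3x^2 + 2 (mod f). (F_5[x]/(f) is a field with 5^3 = 125 elements since f is irreducible of degree 3.)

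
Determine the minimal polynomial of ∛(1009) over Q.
m_α(x) = x^3 - 1009

α satisfies α^3 = 1009, so x^3 - 1009 annihilates α. By the rational root test, a rational root p/q (in lowest terms) of x^3 - 1009 would satisfy p^3 = 1009 q^3, forcing q = 1 and p^3 = 1009; but 1009 is not a perfect cube, contradiction. A monic cubic over Q with no rational root is irreducible (any nontrivial factorization would include a linear factor). Hence x^3 - 1009 is the minimal polynomial of α, and in particular [Q(α):Q] = 3.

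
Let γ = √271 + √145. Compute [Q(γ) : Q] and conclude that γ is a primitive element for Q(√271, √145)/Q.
[Q(γ) : Q] = 4 (equivalently, Q(γ) = Q(√271, √145))

Obviously Q(γ) ⊆ Q(√271, √145), and [Q(√271, √145):Q] = 4 (since 271, 145 are distinct squarefree integers > 1 with 39295 not a perfect square). To show equality we compute the minimal polynomial of γ. From γ = √271 + √145: γ^2 = 271 + 2√(39295) + 145 = 416 + 2√(39295), so γ^2 - 416 = 2√(39295); squaring, (γ^2 - 416)^2 = 4·39295, i.e. γ^4 - 832γ^2 + 173056 - 157180 = 0, i.e. γ^4 - 832γ^2 + 15876 = 0. So γ is a root of x^4 - 832x^2 + 15876. This polynomial is irreducible over Q: it has no rational root (each ±√271 ± √145 is irrational), and any factorization into two quadratics over Q would force √(39295) ∈ Q (pairing opposite roots) or √271, √145 ∈ Q (other pairings), all impossible. Hence [Q(γ):Q] = 4 = [Q(√271, √145):Q], so Q(γ) = Q(√271, √145).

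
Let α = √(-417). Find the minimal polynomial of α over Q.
m_α(x) = x^2 + 417

α satisfies α^2 + 417 = 0, so x^2 + 417 annihilates α. Since d = -417 is squarefree and ≠ 1, it is not a perfect square in Q, so x^2 + 417 has no rational root and is therefore irreducible over Q (a degree-2 polynomial over a field is irreducible iff it has no root). Hence m_α(x) = x^2 + 417.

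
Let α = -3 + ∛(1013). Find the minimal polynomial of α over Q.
m_α(x) = x^3 + 9x^2 + 27x - 986

Set β = α + 3 = ∛(1013), so β^3 = 1013. Then (α + 3)^3 - 1013 = 0, i.e. α is a root of g(x) = (x + 3)^3 - 1013 = x^3 + 9x^2 + 27x - 986. Since g(x) = h(x + 3) where h(x) = x^3 - 1013, and h is irreducible over Q (because 1013 is not a perfect cube, so h has no rational root, and a monic cubic with no rational root is irreducible), g is also irreducible (irreducibility is preserved under the substitution x → x + 3). Hence m_α(x) = x^3 + 9x^2 + 27x - 986.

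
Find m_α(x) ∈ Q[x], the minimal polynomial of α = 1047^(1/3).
m_α(x) = x^3 - 1047

α satisfies α^3 = 1047, so x^3 - 1047 annihilates α. By the rational root test, a rational root p/q (in lowest terms) of x^3 - 1047 would satisfy p^3 = 1047 q^3, forcing q = 1 and p^3 = 1047; but 1047 is not a perfect cube, contradiction. A monic cubic over Q with no rational root is irreducible (any nontrivial factorization would include a linear factor). Hence x^3 - 1047 is the minimal polynomial of α, and in particular [Q(α):Q] = 3.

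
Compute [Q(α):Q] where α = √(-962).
[Q(α):Q] = 2

[Q(α):Q] equals the degree of the minimal polynomial of α. Here α^2 = -962 and x^2 + 962 is irreducible (d = -962 is squarefree, ≠ 1, hence not a square), so deg(m_α) = 2. Thus [Q(α):Q] = 2.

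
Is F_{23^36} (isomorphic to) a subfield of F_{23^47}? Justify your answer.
No: F_{23^36} is not a subfield of F_{23^47}

F_{p^m} embeds in F_{p^n} iff m | n. Here 36 ∤ 47 (since 47 = 1·36 + 11 with remainder 11 ≠ 0), so F_{23^36} is not a subfield of F_{23^47}. Equivalently: if it were, the tower law would give 36 = [F_{23^36}:F_23] dividing [F_{23^47}:F_23] = 47, contradiction.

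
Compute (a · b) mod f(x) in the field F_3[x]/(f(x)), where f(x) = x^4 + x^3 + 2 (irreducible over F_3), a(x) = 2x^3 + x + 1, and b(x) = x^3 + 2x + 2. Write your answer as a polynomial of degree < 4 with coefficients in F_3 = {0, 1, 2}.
a · b ≡ x^3 + x^2 + 2x (mod f(x))

Multiply in F_3[x]: a(x)·b(x) = (2x^3 + x + 1)·(x^3 + 2x + 2) = 2x^6 + 2x^4 + 2x^3 + 2x^2 + x + 2. This has degree ≥ 4, so divide by f(x) over F_3: 2x^6 + 2x^4 + 2x^3 + 2x^2 + x + 2 = (2x^2 + x + 1)·(x^4 + x^3 + 2) + (x^3 + x^2 + 2x). Hence a·b ≡ x^3 + x^2 + 2x (mod f). (F_3[x]/(f) is a field with 3^4 = 81 elements since f is irreducible of degree 4.)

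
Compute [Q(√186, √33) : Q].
[Q(√186, √33) : Q] = 4

[Q(√186):Q] = 2 (min poly x^2 - 186, irreducible since 186 is squarefree > 1). For the top step, suppose √33 ∈ Q(√186), say √33 = c + d√186 with c, d ∈ Q. Squaring: 33 = c^2 + 186d^2 + 2cd√186. Since √186 ∉ Q this forces 2cd = 0. If d = 0 then √33 = c ∈ Q, contradicting 33 squarefree > 1. If c = 0 then 33 = 186d^2, so 186·33 = (186d)^2 is a perfect square in Q — but 186·33 = 6138 is not a perfect square (since 186 and 33 are distinct squarefree integers). Contradiction. Hence √33 ∉ Q(√186), so x^2 - 33 stays irreducible over Q(√186) and [Q(√186, √33) : Q(√186)] = 2. By the tower law, [Q(√186, √33) : Q] = 2 · 2 = 4.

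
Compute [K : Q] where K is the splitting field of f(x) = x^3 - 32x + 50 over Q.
[K : Q] = 6

By the rational root test, any rational root of the monic integer polynomial f(x) = x^3 - 32x + 50 must be an integer dividing the constant term 50, i.e. one of ±{1, 2, 5, 10, 25, 50}. Evaluating: f(1) = 19, f(-1) = 81, f(2) = -6, f(-2) = 106, f(5) = 15, f(-5) = 85, f(10) = 730, f(-10) = -630, f(25) = 14875, f(-25) = -14775, f(50) = 123450, f(-50) = -123350; none is 0, so f has no rational root and is therefore irreducible over Q (a cubic with no linear factor over a field is irreducible). For an irreducible cubic, the Galois group is A_3 or S_3 according as the discriminant disc(f) = -4a^3 - 27b^2 = -4·(-32)^3 - 27·(50)^2 = 63572 is or is not a square in Q. Here disc(f) = 63572 is not a perfect square in Q, so the Galois group of f over Q is not contained in A_3 and must be all of S_3. The splitting field has degree |S_3| = 6 over Q, so [K : Q] = 6.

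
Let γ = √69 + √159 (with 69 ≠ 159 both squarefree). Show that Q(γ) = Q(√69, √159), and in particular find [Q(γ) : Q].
[Q(γ) : Q] = 4 (equivalently, Q(γ) = Q(√69, √159))

Obviously Q(γ) ⊆ Q(√69, √159), and [Q(√69, √159):Q] = 4 (since 69, 159 are distinct squarefree integers > 1 with 10971 not a perfect square). To show equality we compute the minimal polynomial of γ. From γ = √69 + √159: γ^2 = 69 + 2√(10971) + 159 = 228 + 2√(10971), so γ^2 - 228 = 2√(10971); squaring, (γ^2 - 228)^2 = 4·10971, i.e. γ^4 - 456γ^2 + 51984 - 43884 = 0, i.e. γ^4 - 456γ^2 + 8100 = 0. So γ is a root of x^4 - 456x^2 + 8100. This polynomial is irreducible over Q: it has no rational root (each ±√69 ± √159 is irrational), and any factorization into two quadratics over Q would force √(10971) ∈ Q (pairing opposite roots) or √69, √159 ∈ Q (other pairings), all impossible. Hence [Q(γ):Q] = 4 = [Q(√69, √159):Q], so Q(γ) = Q(√69, √159).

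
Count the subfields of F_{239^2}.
F_{239^2} has 2 subfields

The subfields of F_{p^n} are exactly the fields F_{p^d} for d | n (each is the fixed field of the unique index-d subgroup of Gal(F_{p^n}/F_p) ≅ Z/nZ). The divisors of n = 2 are {1, 2}, giving 2 subfields: F_{239^1}, F_{239^2}.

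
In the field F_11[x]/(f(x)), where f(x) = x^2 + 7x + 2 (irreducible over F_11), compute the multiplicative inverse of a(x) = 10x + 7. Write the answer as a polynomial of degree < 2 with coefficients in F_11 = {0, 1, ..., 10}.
a(x)^(-1) ≡ x + 3 (mod f(x))

Since f is irreducible over F_11, F_11[x]/(f) is a field and a(x) ≠ 0 has an inverse. Apply the extended Euclidean algorithm to f(x) and a(x) in F_11[x]: f(x) = (10x + 8)·a(x) + (1). The last nonzero remainder is the constant 1 = gcd(f, a) in F_11. Back-substituting through the division chain expresses 1 = s(x)·a(x) + t(x)·f(x) with s(x) ≡ x + 3 (mod f), so a(x)^(-1) ≡ s(x) = x + 3 (mod f). Check: (10x + 7)·(x + 3) = 10x^2 + 4x + 10 ≡ 1 (mod x^2 + 7x + 2).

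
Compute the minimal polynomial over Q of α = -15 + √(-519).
m_α(x) = x^2 + 30x + 744

From α + 15 = √(-519), squaring gives (α + 15)^2 = -519, i.e. α^2 + 30α + 225 = -519, so α^2 + 30α + 744 = 0. The discriminant of x^2 + 30x + 744 is (30)^2 - 4·(744) = 900 - 2976 = -2076, and 4·(-519) is not a perfect square in Q since -519 is squarefree and ≠ 1. Hence x^2 + 30x + 744 is irreducible over Q and is the minimal polynomial of α.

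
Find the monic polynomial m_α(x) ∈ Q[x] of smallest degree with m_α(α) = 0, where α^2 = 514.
m_α(x) = x^2 - 514

α satisfies α^2 - 514 = 0, so x^2 - 514 annihilates α. Since d = 514 is squarefree and ≠ 1, it is not a perfect square in Q, so x^2 - 514 has no rational root and is therefore irreducible over Q (a degree-2 polynomial over a field is irreducible iff it has no root). Hence m_α(x) = x^2 - 514.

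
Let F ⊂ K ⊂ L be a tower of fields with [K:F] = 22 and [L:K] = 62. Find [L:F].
[L:F] = 1364

The tower law says that for any tower of field extensions F ⊂ K ⊂ L with finite degrees, [L:F] = [L:K] · [K:F]. Here this gives [L:F] = 62 · 22 = 1364.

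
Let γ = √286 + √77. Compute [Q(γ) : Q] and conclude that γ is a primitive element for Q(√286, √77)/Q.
[Q(γ) : Q] = 4 (equivalently, Q(γ) = Q(√286, √77))

Obviously Q(γ) ⊆ Q(√286, √77), and [Q(√286, √77):Q] = 4 (since 286, 77 are distinct squarefree integers > 1 with 22022 not a perfect square). To show equality we compute the minimal polynomial of γ. From γ = √286 + √77: γ^2 = 286 + 2√(22022) + 77 = 363 + 2√(22022), so γ^2 - 363 = 2√(22022); squaring, (γ^2 - 363)^2 = 4·22022, i.e. γ^4 - 726γ^2 + 131769 - 88088 = 0, i.e. γ^4 - 726γ^2 + 43681 = 0. So γ is a root of x^4 - 726x^2 + 43681. This polynomial is irreducible over Q: it has no rational root (each ±√286 ± √77 is irrational), and any factorization into two quadratics over Q would force √(22022) ∈ Q (pairing opposite roots) or √286, √77 ∈ Q (other pairings), all impossible. Hence [Q(γ):Q] = 4 = [Q(√286, √77):Q], so Q(γ) = Q(√286, √77).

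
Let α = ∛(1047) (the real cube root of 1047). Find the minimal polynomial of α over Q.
m_α(x) = x^3 - 1047

α satisfies α^3 = 1047, so x^3 - 1047 annihilates α. By the rational root test, a rational root p/q (in lowest terms) of x^3 - 1047 would satisfy p^3 = 1047 q^3, forcing q = 1 and p^3 = 1047; but 1047 is not a perfect cube, contradiction. A monic cubic over Q with no rational root is irreducible (any nontrivial factorization would include a linear factor). Hence x^3 - 1047 is the minimal polynomial of α, and in particular [Q(α):Q] = 3.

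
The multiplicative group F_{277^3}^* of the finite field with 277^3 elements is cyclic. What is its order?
|F_{277^3}^*| = 21253932

F_{277^3} has 277^3 = 21253933 elements; its multiplicative group consists of all nonzero elements, so |F_{277^3}^*| = 21253933 - 1 = 21253932. (It is cyclic since any finite subgroup of the multiplicative group of a field is cyclic.)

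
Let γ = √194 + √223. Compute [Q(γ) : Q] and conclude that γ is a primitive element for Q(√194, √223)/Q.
[Q(γ) : Q] = 4 (equivalently, Q(γ) = Q(√194, √223))

Obviously Q(γ) ⊆ Q(√194, √223), and [Q(√194, √223):Q] = 4 (since 194, 223 are distinct squarefree integers > 1 with 43262 not a perfect square). To show equality we compute the minimal polynomial of γ. From γ = √194 + √223: γ^2 = 194 + 2√(43262) + 223 = 417 + 2√(43262), so γ^2 - 417 = 2√(43262); squaring, (γ^2 - 417)^2 = 4·43262, i.e. γ^4 - 834γ^2 + 173889 - 173048 = 0, i.e. γ^4 - 834γ^2 + 841 = 0. So γ is a root of x^4 - 834x^2 + 841. This polynomial is irreducible over Q: it has no rational root (each ±√194 ± √223 is irrational), and any factorization into two quadratics over Q would force √(43262) ∈ Q (pairing opposite roots) or √194, √223 ∈ Q (other pairings), all impossible. Hence [Q(γ):Q] = 4 = [Q(√194, √223):Q], so Q(γ) = Q(√194, √223).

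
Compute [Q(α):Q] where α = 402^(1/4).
[Q(α):Q] = 4

α is a root of x^4 - 402. By Eisenstein's criterion at the prime p = 2 (which divides the constant term 402 but p^2 = 4 does not, since 402 is squarefree), x^4 - 402 is irreducible over Q. Hence [Q(α):Q] = 4.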